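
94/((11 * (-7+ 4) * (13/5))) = -470/429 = -1.10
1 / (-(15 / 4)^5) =-1024 / 759375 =-0.00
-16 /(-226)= 8 /113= 0.07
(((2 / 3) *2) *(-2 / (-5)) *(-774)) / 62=-1032 / 155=-6.66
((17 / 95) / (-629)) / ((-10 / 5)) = 1 / 7030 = 0.00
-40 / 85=-8 / 17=-0.47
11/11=1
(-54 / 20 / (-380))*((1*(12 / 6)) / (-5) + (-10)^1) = -351 / 4750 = -0.07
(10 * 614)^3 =231475544000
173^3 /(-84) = -5177717 /84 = -61639.49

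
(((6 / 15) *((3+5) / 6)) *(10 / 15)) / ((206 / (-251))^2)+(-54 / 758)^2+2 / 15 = 45689459023 / 68574931605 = 0.67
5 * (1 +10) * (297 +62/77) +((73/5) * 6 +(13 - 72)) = 574276/35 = 16407.89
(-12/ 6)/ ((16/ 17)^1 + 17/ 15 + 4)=-510/ 1549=-0.33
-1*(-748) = 748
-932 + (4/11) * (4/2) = -10244/11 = -931.27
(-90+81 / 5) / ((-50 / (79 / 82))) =711 / 500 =1.42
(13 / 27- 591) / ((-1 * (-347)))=-15944 / 9369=-1.70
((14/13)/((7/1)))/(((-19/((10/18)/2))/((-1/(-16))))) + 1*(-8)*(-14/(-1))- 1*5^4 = -26213621/35568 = -737.00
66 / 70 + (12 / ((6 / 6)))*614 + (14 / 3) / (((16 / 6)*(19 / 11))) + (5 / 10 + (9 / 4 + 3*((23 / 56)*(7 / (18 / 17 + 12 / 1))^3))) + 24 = 143515497652031 / 19402125120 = 7396.90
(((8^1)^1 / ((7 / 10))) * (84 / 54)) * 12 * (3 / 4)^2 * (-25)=-3000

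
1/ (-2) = -1/ 2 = -0.50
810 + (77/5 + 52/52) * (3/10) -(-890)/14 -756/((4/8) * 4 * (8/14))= 75947/350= 216.99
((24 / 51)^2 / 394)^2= 1024 / 3241366489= 0.00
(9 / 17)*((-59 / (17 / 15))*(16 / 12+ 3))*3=-103545 / 289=-358.29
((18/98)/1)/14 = 0.01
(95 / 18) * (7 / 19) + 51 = 953 / 18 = 52.94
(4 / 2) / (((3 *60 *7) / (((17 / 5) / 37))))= 17 / 116550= 0.00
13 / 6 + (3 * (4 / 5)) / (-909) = 6557 / 3030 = 2.16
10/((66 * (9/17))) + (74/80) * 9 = 102301/11880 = 8.61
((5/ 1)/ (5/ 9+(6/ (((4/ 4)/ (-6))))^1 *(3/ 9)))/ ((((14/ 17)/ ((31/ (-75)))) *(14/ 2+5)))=527/ 28840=0.02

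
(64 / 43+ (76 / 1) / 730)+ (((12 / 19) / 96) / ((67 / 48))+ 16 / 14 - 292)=-40455359736 / 139858145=-289.26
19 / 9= 2.11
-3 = -3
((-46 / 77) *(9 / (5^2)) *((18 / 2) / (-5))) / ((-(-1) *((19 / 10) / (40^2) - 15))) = -476928 / 18478537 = -0.03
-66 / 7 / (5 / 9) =-594 / 35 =-16.97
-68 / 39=-1.74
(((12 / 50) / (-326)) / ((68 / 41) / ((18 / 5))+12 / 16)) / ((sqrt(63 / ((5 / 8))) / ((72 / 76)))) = -6642 * sqrt(70) / 968509325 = -0.00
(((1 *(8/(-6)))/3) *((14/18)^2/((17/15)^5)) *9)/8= -459375/2839714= -0.16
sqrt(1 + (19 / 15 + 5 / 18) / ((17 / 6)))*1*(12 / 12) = 1.24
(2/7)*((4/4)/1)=2/7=0.29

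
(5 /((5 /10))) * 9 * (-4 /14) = -180 /7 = -25.71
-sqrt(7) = -2.65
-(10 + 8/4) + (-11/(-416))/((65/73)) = -323677/27040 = -11.97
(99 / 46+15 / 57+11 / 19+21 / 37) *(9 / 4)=1036647 / 129352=8.01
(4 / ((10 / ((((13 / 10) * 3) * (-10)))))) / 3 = -26 / 5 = -5.20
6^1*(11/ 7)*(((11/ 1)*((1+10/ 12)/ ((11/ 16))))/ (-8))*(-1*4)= 968/ 7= 138.29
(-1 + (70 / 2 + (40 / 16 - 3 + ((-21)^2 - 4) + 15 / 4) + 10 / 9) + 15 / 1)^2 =311628409 / 1296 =240454.02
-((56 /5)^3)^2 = -30840979456 /15625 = -1973822.69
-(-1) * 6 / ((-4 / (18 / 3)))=-9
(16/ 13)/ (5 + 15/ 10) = 32/ 169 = 0.19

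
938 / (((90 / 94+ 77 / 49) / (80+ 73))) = 23608053 / 416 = 56750.13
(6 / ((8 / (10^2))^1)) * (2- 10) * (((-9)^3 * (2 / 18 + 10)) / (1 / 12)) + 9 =53071209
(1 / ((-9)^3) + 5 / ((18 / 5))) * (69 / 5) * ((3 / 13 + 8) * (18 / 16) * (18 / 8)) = 4978603 / 12480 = 398.93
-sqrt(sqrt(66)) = -66^(1/4) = -2.85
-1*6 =-6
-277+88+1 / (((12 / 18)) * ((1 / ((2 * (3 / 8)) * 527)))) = 3231 / 8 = 403.88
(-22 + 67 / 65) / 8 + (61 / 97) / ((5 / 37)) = 102517 / 50440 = 2.03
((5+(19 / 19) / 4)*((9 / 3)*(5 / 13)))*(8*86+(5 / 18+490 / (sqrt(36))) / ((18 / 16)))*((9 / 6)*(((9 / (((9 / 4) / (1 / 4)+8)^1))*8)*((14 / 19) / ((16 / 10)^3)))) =1415518125 / 268736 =5267.32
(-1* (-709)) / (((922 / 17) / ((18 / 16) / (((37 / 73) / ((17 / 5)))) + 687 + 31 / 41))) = 508527749357 / 55946960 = 9089.46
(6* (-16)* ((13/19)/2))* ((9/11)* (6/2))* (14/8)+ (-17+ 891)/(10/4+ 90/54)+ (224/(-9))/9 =27900176/423225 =65.92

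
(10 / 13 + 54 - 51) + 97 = 1310 / 13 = 100.77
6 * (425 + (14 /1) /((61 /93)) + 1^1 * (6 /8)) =327273 /122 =2682.57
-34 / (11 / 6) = -204 / 11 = -18.55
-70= -70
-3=-3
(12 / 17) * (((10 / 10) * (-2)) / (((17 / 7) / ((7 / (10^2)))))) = -0.04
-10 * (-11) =110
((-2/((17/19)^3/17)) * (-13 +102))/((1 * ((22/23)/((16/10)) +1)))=-112322984/42483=-2643.95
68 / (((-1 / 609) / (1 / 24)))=-3451 / 2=-1725.50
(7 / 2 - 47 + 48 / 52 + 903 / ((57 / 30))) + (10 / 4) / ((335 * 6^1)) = 85926541 / 198588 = 432.69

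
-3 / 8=-0.38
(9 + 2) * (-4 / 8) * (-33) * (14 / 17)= 2541 / 17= 149.47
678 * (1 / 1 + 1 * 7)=5424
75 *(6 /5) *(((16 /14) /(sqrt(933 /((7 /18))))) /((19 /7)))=40 *sqrt(13062) /5909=0.77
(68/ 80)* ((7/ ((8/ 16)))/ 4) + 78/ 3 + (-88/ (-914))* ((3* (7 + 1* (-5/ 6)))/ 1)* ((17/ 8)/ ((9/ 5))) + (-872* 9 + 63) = -1275675283/ 164520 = -7753.92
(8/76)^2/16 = 1/1444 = 0.00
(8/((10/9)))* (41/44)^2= 15129/2420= 6.25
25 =25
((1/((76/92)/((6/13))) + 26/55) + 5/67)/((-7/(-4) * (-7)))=-4026916/44599555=-0.09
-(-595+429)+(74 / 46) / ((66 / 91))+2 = 258391 / 1518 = 170.22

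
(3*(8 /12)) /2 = 1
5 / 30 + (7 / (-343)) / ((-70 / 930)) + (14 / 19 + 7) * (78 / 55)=24538573 / 2150610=11.41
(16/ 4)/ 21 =4/ 21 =0.19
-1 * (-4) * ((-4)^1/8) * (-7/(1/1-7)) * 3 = -7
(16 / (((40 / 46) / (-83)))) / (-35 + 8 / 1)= 7636 / 135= 56.56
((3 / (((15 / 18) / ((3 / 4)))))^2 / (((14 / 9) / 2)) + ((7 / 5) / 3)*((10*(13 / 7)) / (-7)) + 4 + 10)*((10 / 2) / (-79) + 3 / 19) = 3300293 / 1576050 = 2.09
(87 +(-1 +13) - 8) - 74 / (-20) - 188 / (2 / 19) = -16913 / 10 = -1691.30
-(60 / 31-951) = 29421 / 31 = 949.06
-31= -31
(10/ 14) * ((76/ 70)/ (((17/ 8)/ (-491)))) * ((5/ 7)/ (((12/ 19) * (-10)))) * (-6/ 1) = -709004/ 5831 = -121.59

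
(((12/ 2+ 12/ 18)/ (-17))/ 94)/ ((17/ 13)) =-130/ 40749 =-0.00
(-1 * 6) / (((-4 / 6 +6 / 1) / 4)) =-9 / 2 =-4.50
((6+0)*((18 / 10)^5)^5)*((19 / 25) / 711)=15449.27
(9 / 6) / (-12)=-1 / 8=-0.12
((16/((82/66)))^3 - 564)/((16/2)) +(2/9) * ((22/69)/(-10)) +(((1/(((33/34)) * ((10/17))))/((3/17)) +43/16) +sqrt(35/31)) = sqrt(1085)/31 +1574912591125/7532789616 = 210.14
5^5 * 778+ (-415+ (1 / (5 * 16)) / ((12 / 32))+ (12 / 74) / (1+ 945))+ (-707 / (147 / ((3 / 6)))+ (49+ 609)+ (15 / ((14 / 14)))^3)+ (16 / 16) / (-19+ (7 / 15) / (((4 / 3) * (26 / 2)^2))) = 95769861484372826 / 39332709955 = 2434865.58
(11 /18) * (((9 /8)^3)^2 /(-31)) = -649539 /16252928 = -0.04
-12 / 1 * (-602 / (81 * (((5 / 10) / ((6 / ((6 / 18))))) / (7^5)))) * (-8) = -1295080192 / 3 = -431693397.33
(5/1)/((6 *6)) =5/36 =0.14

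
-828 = -828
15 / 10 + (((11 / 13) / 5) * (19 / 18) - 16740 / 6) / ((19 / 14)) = -45663929 / 22230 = -2054.16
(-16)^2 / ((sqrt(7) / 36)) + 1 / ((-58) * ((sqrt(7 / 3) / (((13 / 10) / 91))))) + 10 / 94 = -sqrt(21) / 28420 + 5 / 47 + 9216 * sqrt(7) / 7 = 3483.43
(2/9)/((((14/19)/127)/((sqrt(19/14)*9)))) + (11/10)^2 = 121/100 + 2413*sqrt(266)/98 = 402.79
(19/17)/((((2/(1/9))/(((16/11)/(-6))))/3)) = -76/1683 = -0.05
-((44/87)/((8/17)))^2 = -34969/30276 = -1.16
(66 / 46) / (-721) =-33 / 16583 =-0.00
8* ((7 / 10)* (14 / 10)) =196 / 25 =7.84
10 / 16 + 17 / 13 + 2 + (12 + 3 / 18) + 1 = 17.10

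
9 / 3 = 3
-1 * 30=-30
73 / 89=0.82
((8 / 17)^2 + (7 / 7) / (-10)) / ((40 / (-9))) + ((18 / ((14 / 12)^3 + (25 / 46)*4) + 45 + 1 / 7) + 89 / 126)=50.61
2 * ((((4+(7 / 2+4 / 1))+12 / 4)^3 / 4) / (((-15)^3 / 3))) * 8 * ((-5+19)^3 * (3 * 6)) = -66923416 / 125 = -535387.33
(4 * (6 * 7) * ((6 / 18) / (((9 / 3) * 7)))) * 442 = 3536 / 3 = 1178.67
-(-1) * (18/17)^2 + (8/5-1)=2487/1445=1.72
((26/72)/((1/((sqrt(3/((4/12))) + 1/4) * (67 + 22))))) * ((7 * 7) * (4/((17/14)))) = 5159063/306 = 16859.68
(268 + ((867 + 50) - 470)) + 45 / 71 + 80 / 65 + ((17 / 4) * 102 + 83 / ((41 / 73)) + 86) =104760403 / 75686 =1384.15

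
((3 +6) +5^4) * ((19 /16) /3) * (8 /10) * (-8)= -24092 /15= -1606.13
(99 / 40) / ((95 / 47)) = 4653 / 3800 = 1.22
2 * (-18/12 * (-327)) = 981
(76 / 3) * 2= 152 / 3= 50.67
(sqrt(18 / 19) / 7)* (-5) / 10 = -3* sqrt(38) / 266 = -0.07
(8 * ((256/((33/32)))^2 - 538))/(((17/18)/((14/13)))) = 14901147968/26741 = 557239.74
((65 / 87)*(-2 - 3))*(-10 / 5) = 650 / 87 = 7.47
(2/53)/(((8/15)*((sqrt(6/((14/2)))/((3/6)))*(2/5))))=25*sqrt(42)/1696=0.10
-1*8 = -8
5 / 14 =0.36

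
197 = 197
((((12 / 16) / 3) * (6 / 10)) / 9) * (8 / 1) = 2 / 15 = 0.13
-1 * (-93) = 93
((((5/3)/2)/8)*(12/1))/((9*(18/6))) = 5/108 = 0.05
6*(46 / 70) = 138 / 35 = 3.94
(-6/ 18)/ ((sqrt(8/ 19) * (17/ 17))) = -sqrt(38)/ 12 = -0.51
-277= -277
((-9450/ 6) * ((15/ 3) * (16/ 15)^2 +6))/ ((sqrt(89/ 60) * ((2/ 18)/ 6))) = -1988280 * sqrt(1335)/ 89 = -816259.35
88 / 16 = 11 / 2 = 5.50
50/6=8.33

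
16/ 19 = 0.84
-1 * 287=-287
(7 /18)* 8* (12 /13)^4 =2.26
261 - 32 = 229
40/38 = 20/19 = 1.05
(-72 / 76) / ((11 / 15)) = -270 / 209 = -1.29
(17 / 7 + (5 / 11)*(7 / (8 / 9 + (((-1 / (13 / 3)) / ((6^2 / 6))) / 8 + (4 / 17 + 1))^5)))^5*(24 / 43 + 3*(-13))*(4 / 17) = -3466.76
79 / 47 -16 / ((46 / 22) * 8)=783 / 1081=0.72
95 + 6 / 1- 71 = 30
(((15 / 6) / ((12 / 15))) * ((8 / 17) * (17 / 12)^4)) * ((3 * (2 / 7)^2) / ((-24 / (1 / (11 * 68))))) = -7225 / 89413632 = -0.00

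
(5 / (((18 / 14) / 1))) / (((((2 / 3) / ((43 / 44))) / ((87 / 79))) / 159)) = 6939555 / 6952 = 998.21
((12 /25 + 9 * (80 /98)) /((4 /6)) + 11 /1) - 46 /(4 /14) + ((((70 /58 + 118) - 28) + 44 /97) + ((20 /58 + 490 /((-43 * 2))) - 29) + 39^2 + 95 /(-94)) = 20043530426047 /13928428850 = 1439.04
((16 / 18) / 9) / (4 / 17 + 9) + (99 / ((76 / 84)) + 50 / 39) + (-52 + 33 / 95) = 927584858 / 15705495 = 59.06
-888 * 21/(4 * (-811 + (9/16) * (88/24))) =10656/1849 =5.76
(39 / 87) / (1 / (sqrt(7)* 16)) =208* sqrt(7) / 29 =18.98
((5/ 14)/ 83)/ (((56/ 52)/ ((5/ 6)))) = 325/ 97608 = 0.00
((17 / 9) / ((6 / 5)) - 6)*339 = -27007 / 18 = -1500.39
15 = 15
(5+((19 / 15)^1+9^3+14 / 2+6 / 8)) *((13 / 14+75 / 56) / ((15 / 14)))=1572.72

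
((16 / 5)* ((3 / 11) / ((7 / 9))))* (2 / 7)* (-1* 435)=-75168 / 539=-139.46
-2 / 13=-0.15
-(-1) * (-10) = -10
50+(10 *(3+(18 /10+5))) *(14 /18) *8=5938 /9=659.78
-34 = -34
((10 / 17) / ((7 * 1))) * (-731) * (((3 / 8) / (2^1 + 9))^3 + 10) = -614.29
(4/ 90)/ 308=1/ 6930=0.00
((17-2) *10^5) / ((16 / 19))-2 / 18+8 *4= 16031537 / 9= 1781281.89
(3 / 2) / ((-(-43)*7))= 3 / 602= 0.00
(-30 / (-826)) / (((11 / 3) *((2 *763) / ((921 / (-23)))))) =-41445 / 159450214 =-0.00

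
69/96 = 23/32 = 0.72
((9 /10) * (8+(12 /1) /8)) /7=171 /140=1.22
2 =2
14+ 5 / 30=85 / 6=14.17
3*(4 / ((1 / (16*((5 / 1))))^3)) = 6144000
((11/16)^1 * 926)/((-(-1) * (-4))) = -5093/32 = -159.16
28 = 28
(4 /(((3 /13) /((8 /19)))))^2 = 173056 /3249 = 53.26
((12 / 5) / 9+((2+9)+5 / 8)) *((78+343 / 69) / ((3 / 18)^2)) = 1633915 / 46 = 35519.89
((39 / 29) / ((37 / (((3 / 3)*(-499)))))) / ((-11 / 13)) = 252993 / 11803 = 21.43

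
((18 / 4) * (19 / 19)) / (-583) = -9 / 1166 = -0.01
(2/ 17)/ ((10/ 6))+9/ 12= 279/ 340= 0.82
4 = 4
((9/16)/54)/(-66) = -1/6336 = -0.00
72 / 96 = 3 / 4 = 0.75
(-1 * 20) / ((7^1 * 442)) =-10 / 1547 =-0.01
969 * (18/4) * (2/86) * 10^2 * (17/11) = 7412850/473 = 15671.99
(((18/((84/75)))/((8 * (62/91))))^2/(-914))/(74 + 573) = -8555625/581934118912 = -0.00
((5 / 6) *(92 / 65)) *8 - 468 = -17884 / 39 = -458.56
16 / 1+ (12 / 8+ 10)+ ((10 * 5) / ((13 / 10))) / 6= 2645 / 78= 33.91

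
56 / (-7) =-8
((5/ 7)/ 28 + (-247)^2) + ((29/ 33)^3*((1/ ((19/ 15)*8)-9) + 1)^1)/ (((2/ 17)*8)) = 61003.33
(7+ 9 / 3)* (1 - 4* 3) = -110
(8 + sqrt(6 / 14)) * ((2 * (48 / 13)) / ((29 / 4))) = 384 * sqrt(21) / 2639 + 3072 / 377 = 8.82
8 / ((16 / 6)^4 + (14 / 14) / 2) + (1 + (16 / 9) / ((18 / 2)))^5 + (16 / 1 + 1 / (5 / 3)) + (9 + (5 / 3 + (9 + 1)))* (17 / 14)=44740841400542593 / 1009615857231555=44.31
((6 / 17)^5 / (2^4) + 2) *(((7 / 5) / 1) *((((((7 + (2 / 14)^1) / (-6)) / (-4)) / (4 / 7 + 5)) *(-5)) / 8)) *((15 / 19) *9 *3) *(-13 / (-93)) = -931940625 / 3345183092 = -0.28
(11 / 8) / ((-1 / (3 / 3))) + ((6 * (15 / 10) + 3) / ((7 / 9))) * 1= 14.05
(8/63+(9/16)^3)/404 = 78695/104251392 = 0.00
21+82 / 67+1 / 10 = 14957 / 670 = 22.32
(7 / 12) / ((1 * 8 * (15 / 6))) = 7 / 240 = 0.03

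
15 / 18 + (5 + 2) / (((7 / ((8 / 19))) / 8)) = 4.20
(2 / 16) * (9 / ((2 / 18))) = 81 / 8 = 10.12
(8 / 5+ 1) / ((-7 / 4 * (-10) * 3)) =26 / 525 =0.05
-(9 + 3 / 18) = -9.17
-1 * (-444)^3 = 87528384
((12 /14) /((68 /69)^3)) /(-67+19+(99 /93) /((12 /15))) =-3394593 /176907304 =-0.02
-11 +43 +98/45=1538/45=34.18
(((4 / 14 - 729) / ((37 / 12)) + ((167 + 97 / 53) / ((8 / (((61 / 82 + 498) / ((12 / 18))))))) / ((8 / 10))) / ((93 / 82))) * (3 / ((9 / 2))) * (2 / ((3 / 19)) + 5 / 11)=50685386651363 / 337025304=150390.45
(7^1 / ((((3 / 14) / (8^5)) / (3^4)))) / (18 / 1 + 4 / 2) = 21676032 / 5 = 4335206.40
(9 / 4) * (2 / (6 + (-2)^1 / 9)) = 81 / 104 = 0.78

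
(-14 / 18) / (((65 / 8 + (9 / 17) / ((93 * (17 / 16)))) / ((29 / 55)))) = -14549416 / 288445905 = -0.05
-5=-5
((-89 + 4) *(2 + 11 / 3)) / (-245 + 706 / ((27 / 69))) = -4335 / 14033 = -0.31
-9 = -9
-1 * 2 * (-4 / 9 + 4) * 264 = -5632 / 3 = -1877.33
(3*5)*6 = 90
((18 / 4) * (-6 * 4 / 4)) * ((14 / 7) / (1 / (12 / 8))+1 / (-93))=-2502 / 31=-80.71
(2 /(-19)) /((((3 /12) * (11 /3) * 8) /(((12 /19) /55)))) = -36 /218405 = -0.00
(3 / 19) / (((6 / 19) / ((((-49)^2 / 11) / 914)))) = 2401 / 20108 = 0.12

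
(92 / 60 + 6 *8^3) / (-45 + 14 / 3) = -46103 / 605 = -76.20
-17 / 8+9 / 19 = -251 / 152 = -1.65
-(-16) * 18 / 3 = 96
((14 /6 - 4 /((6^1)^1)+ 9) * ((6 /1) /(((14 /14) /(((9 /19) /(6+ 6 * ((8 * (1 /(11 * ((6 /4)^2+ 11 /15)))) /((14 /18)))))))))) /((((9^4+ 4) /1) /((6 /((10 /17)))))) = 0.01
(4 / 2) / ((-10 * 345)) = -0.00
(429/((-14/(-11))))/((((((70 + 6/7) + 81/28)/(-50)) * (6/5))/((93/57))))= -2438150/7847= -310.71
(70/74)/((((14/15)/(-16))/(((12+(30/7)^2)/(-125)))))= 35712/9065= 3.94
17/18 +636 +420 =19025/18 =1056.94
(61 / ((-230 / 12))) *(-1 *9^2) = 29646 / 115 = 257.79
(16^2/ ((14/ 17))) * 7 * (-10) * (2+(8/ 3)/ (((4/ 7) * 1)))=-435200/ 3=-145066.67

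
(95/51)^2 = 9025/2601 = 3.47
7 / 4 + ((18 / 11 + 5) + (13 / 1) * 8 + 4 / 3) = 113.72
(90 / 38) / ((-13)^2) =45 / 3211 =0.01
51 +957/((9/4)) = 476.33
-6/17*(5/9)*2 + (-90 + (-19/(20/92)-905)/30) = -157427/1275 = -123.47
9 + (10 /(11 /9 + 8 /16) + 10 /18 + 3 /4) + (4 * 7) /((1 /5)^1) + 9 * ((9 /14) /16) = 9778975 /62496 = 156.47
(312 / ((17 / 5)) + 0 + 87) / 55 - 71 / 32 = 30863 / 29920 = 1.03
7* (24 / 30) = 28 / 5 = 5.60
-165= -165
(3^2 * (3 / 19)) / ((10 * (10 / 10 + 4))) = 27 / 950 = 0.03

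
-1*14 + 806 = 792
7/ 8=0.88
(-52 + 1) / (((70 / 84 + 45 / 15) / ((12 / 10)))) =-1836 / 115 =-15.97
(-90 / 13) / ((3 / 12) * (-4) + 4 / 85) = 850 / 117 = 7.26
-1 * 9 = -9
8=8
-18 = -18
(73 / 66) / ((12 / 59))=4307 / 792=5.44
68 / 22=34 / 11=3.09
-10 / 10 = -1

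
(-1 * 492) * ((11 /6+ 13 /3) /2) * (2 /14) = -1517 /7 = -216.71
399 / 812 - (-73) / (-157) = 481 / 18212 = 0.03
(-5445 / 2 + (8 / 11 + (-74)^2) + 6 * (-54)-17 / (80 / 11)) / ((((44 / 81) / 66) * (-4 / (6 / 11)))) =-1557539847 / 38720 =-40225.72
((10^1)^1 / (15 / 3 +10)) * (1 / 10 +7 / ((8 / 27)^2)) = 25547 / 480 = 53.22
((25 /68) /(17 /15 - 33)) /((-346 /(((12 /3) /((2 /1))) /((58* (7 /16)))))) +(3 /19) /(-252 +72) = -142260997 /162664886580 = -0.00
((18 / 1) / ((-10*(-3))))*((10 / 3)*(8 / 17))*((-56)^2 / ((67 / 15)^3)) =169344000 / 5112971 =33.12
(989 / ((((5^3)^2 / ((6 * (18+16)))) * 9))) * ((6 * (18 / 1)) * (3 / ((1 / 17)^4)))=606631063536 / 15625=38824388.07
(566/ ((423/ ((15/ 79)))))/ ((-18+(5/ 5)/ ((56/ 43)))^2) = 1774976/ 2074583055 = 0.00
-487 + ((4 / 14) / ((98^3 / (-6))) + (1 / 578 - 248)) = -735.00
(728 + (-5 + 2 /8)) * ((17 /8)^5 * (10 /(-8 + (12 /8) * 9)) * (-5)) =-9335559775 /32768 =-284898.67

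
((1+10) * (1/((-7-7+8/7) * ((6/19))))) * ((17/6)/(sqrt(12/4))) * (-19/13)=472549 * sqrt(3)/126360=6.48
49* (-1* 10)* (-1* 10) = 4900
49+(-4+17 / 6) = 287 / 6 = 47.83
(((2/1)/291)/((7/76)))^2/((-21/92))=-2125568/87136749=-0.02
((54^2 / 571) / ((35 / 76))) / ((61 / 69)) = 15291504 / 1219085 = 12.54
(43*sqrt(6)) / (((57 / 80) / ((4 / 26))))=22.74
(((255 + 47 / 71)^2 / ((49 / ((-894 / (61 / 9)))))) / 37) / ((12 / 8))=-1767411737856 / 557499313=-3170.25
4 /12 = 1 /3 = 0.33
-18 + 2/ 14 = -125/ 7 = -17.86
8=8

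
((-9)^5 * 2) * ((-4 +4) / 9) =0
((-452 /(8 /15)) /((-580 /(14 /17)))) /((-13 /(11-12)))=0.09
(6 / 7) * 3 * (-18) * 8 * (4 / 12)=-864 / 7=-123.43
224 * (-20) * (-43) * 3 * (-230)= -132921600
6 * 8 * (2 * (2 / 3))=64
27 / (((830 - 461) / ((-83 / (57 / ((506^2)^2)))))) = -5441017963568 / 779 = -6984618695.21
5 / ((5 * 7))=1 / 7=0.14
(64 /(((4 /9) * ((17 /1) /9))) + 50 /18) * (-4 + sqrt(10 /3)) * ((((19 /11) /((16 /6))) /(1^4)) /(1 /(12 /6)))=-20881 /51 + 20881 * sqrt(30) /612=-222.55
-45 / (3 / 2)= -30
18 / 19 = 0.95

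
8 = 8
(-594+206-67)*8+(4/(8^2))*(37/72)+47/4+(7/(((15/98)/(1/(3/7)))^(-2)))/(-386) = -13557929052557/3736801152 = -3628.22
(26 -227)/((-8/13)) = 2613/8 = 326.62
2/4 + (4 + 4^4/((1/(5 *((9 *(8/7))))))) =184383/14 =13170.21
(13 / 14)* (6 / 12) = 13 / 28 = 0.46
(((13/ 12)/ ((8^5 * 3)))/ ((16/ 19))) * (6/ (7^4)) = 247/ 7552892928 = 0.00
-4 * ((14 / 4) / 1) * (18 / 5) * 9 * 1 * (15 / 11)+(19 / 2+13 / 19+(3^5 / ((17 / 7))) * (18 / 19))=-3649419 / 7106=-513.57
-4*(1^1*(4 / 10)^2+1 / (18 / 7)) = -494 / 225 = -2.20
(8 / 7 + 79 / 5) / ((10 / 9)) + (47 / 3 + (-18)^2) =372661 / 1050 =354.92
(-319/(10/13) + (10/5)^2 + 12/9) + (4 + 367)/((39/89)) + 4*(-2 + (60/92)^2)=88914593/206310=430.98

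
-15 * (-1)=15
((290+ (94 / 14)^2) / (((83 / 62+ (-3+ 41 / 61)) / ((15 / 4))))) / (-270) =10349443 / 2199708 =4.70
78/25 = 3.12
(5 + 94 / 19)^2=35721 / 361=98.95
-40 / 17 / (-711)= 40 / 12087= 0.00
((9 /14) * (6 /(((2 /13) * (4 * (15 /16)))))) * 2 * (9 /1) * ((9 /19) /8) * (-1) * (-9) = 85293 /1330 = 64.13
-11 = -11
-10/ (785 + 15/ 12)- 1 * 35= -22023/ 629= -35.01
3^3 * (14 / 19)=378 / 19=19.89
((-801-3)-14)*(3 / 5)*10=-4908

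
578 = 578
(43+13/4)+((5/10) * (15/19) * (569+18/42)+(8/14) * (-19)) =260.17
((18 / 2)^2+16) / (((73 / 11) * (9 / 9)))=1067 / 73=14.62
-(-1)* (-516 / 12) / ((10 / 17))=-731 / 10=-73.10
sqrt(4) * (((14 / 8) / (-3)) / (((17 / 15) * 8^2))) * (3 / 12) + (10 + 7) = 147933 / 8704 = 17.00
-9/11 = -0.82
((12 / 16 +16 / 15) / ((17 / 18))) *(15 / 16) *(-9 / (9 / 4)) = -981 / 136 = -7.21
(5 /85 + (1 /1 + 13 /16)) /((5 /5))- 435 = -117811 /272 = -433.13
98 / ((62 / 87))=4263 / 31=137.52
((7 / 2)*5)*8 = 140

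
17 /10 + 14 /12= 43 /15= 2.87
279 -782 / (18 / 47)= -1762.89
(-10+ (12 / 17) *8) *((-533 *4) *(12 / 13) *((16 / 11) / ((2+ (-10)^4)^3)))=97088 / 7796342601729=0.00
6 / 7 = 0.86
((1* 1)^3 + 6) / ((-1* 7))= -1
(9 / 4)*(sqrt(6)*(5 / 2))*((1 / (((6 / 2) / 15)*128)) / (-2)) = -225*sqrt(6) / 2048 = -0.27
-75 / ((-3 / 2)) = 50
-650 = -650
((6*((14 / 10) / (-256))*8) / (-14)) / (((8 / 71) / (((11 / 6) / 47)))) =781 / 120320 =0.01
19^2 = 361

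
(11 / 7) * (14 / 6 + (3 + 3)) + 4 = 17.10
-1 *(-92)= 92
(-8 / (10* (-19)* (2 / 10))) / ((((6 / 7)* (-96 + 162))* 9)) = 7 / 16929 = 0.00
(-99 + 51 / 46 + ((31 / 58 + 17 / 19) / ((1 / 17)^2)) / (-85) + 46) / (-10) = 719201 / 126730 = 5.68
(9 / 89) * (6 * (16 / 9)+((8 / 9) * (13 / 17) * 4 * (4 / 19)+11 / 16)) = 554729 / 459952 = 1.21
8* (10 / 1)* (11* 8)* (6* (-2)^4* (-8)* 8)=-43253760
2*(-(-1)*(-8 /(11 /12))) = -192 /11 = -17.45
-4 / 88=-0.05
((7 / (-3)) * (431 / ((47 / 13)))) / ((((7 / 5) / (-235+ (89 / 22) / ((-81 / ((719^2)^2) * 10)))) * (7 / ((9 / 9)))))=133268118739713607 / 3517668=37885360056.64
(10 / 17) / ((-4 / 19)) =-95 / 34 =-2.79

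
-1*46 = -46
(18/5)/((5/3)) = 2.16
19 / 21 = 0.90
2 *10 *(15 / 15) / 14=10 / 7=1.43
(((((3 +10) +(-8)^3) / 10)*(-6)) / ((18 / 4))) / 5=998 / 75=13.31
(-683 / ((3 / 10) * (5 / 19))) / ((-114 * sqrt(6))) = 683 * sqrt(6) / 54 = 30.98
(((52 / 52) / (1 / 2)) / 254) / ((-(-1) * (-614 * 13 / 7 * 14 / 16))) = -4 / 506857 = -0.00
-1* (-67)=67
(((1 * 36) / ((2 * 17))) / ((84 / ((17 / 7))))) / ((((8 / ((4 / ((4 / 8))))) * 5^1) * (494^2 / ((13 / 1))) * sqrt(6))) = 0.00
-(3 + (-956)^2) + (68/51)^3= -24676289/27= -913936.63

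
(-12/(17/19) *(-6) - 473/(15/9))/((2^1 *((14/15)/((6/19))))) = -22221/646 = -34.40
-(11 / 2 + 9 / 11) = -139 / 22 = -6.32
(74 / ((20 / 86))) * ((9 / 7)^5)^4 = 48483.01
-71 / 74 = -0.96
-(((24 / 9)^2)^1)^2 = -4096 / 81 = -50.57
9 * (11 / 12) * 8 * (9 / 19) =594 / 19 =31.26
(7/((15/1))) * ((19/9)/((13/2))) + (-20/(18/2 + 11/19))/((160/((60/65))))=89129/638820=0.14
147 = 147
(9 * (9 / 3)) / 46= 27 / 46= 0.59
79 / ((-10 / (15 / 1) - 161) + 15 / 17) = -4029 / 8200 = -0.49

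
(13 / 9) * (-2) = -26 / 9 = -2.89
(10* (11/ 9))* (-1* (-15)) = 550/ 3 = 183.33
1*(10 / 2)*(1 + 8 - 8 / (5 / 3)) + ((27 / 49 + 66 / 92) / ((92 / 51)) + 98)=24822601 / 207368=119.70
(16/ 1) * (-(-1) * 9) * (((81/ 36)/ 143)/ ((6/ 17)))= 918/ 143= 6.42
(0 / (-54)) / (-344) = 0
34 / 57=0.60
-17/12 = -1.42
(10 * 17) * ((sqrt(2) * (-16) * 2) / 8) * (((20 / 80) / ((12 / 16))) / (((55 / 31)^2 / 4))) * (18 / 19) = -3136704 * sqrt(2) / 11495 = -385.90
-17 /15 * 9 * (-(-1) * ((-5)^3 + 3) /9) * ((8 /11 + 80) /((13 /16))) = 9822464 /715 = 13737.71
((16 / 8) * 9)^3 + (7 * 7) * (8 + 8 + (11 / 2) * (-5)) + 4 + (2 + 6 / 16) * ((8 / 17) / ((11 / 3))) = 1972029 / 374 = 5272.80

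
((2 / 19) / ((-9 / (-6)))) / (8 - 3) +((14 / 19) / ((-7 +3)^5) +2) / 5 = 12079 / 29184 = 0.41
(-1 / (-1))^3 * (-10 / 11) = -10 / 11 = -0.91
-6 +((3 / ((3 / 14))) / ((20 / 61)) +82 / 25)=1999 / 50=39.98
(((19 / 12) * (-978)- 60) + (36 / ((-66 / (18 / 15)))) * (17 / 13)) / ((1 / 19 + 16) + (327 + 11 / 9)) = -393535809 / 84185530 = -4.67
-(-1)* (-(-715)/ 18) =715/ 18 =39.72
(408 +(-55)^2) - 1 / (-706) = 2423699 / 706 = 3433.00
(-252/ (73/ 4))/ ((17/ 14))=-14112/ 1241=-11.37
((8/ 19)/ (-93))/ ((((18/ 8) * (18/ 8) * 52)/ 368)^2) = -17334272/ 1959265503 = -0.01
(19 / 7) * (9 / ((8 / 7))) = 171 / 8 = 21.38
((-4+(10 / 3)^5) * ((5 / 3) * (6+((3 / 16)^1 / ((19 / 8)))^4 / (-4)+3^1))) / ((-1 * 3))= -54338585525 / 26667792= -2037.61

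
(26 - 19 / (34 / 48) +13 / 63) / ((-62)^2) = -661 / 4116924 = -0.00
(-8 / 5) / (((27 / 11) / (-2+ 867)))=-15224 / 27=-563.85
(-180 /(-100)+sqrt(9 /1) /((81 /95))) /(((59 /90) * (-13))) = -0.62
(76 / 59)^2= 5776 / 3481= 1.66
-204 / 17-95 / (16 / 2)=-191 / 8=-23.88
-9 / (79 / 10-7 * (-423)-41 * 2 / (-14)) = -70 / 23137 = -0.00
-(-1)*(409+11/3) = 1238/3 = 412.67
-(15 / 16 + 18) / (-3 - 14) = 303 / 272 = 1.11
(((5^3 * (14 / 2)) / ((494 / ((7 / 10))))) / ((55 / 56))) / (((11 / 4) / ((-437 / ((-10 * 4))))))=5.02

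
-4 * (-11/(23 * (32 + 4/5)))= 55/943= 0.06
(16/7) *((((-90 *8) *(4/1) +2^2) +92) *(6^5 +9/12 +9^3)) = -378880128/7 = -54125732.57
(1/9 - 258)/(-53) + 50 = 26171/477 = 54.87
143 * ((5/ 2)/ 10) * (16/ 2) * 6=1716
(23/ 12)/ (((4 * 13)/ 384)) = 184/ 13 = 14.15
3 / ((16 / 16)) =3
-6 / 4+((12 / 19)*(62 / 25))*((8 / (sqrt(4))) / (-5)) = -13077 / 4750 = -2.75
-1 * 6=-6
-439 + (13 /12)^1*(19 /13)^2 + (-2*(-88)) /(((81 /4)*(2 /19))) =-354.12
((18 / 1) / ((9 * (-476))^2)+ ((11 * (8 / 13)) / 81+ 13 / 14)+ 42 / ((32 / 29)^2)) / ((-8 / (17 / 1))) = -271079998649 / 3592802304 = -75.45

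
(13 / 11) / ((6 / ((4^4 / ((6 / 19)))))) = 15808 / 99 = 159.68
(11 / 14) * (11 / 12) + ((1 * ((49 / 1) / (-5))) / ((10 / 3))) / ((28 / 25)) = -40 / 21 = -1.90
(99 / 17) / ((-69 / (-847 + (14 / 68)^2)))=71.48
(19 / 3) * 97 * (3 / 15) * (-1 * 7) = -12901 / 15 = -860.07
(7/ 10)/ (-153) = -7/ 1530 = -0.00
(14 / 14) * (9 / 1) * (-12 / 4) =-27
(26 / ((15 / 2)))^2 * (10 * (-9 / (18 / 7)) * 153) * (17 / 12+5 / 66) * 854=-13533737672 / 165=-82022652.56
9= 9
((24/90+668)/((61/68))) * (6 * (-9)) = -12269376/305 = -40227.46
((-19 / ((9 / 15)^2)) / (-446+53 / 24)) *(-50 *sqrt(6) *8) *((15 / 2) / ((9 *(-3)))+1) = -9880000 *sqrt(6) / 287577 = -84.15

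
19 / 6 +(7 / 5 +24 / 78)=1901 / 390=4.87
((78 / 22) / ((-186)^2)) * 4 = 0.00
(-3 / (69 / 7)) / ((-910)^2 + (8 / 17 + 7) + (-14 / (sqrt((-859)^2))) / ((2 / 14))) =-102221 / 278135589721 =-0.00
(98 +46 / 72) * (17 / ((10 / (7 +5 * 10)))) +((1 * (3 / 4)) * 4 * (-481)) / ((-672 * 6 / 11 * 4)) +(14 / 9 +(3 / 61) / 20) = 47029222417 / 4919040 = 9560.65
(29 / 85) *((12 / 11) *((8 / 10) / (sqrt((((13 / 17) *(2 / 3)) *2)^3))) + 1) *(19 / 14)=4959 *sqrt(663) / 325325 + 551 / 1190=0.86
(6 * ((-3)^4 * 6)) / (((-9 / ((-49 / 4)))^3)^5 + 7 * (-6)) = -10954119381276437430701539014 / 157738536381559017722059447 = -69.44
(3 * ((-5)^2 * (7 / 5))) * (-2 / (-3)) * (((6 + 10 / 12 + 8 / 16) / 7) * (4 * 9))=2640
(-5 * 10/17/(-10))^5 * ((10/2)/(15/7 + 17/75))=8203125/1766302108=0.00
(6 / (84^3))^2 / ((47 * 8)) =1 / 3669112774656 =0.00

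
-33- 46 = -79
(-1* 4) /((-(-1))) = -4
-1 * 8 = -8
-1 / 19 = -0.05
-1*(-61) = 61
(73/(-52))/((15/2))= -0.19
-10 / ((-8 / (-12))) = -15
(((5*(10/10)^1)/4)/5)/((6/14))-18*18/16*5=-302/3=-100.67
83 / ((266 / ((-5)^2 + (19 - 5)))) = 3237 / 266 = 12.17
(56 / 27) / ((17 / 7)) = 392 / 459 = 0.85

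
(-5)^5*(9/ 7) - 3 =-28146/ 7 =-4020.86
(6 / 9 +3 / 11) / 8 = 31 / 264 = 0.12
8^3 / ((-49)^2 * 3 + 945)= 128 / 2037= 0.06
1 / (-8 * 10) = -1 / 80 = -0.01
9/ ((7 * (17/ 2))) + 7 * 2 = 1684/ 119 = 14.15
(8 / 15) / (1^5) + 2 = 38 / 15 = 2.53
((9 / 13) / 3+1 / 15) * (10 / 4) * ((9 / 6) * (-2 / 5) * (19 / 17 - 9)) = 3.52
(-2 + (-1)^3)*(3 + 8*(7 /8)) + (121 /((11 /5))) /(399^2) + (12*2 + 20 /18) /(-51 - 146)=-944864789 /31362597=-30.13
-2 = -2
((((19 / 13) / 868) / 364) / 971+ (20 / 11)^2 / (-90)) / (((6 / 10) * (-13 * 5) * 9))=159530463149 / 1524469315312944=0.00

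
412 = 412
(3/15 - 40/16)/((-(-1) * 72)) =-23/720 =-0.03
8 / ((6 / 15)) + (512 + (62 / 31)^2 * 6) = 556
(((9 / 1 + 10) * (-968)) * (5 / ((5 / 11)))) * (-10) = 2023120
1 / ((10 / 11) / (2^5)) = 176 / 5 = 35.20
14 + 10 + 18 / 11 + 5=337 / 11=30.64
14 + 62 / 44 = 339 / 22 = 15.41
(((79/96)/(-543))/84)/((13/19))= -1501/56923776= -0.00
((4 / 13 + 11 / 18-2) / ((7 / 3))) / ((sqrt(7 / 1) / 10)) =-1265*sqrt(7) / 1911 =-1.75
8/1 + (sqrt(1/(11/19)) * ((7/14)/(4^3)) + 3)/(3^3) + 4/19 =sqrt(209)/38016 + 1423/171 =8.32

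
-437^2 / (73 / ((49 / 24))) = -9357481 / 1752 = -5341.03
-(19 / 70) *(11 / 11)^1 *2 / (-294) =19 / 10290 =0.00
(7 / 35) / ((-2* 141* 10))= -1 / 14100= -0.00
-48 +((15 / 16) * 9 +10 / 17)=-10601 / 272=-38.97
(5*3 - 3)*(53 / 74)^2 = 8427 / 1369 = 6.16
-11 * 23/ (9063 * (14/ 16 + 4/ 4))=-2024/ 135945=-0.01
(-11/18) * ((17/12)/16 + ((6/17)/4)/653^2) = -1355557379/25052381568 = -0.05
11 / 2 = 5.50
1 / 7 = 0.14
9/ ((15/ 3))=9/ 5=1.80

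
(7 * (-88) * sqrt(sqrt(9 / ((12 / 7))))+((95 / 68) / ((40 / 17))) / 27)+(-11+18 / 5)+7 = -308 * sqrt(2) * 21^(1 / 4)- 1633 / 4320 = -932.82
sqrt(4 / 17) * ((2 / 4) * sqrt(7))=sqrt(119) / 17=0.64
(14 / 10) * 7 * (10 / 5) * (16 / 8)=196 / 5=39.20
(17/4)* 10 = 85/2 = 42.50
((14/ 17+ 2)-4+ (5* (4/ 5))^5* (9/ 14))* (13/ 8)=254137/ 238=1067.80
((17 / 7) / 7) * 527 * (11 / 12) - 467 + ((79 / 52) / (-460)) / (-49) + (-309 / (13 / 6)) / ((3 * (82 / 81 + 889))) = -75908120178733 / 253489257840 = -299.45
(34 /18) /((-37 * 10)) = -17 /3330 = -0.01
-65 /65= -1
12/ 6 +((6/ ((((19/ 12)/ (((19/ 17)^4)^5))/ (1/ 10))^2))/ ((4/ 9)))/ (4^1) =2602934765816497531692957996404654675671414504883263/ 825898846339025300141690041476579201448836368160050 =3.15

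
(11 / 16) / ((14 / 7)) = 11 / 32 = 0.34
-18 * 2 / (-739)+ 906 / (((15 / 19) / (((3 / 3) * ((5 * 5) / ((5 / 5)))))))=21201946 / 739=28690.05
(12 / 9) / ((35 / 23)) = 92 / 105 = 0.88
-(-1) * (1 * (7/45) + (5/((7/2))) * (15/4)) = 3473/630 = 5.51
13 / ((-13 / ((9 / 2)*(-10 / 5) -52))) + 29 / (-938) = 57189 / 938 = 60.97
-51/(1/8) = -408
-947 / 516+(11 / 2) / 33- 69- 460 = -91275 / 172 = -530.67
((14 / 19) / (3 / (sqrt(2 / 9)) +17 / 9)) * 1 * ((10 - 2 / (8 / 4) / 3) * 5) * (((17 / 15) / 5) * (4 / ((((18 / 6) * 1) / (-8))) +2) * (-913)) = -5570548984 / 1705155 +4423671252 * sqrt(2) / 568385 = 7739.76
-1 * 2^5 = -32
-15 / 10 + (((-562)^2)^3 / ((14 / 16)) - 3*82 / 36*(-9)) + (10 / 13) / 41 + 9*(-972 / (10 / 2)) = 36008898809977263.56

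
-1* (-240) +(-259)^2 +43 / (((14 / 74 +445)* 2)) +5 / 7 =15524937025 / 230608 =67321.76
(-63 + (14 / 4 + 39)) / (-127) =0.16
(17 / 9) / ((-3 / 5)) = -85 / 27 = -3.15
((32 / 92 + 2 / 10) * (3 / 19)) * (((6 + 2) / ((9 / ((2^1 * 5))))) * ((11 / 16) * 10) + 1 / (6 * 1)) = 23163 / 4370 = 5.30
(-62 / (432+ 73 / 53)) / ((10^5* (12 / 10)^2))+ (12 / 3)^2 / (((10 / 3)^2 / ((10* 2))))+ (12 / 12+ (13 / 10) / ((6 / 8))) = 52148815957 / 1653768000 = 31.53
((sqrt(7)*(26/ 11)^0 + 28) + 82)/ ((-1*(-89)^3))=sqrt(7)/ 704969 + 110/ 704969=0.00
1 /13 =0.08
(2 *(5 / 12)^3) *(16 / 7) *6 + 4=377 / 63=5.98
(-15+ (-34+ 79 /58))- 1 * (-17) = -1777 /58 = -30.64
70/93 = 0.75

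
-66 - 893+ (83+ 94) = -782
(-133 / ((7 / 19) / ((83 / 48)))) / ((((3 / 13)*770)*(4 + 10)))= -0.25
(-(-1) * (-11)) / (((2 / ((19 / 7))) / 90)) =-9405 / 7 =-1343.57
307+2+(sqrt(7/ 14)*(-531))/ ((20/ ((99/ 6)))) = 309-17523*sqrt(2)/ 80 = -0.77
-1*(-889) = 889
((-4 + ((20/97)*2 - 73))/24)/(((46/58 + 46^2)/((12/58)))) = -19/60916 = -0.00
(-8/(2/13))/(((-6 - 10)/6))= 39/2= 19.50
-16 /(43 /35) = -560 /43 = -13.02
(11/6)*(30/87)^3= 5500/73167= 0.08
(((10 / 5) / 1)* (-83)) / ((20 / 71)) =-5893 / 10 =-589.30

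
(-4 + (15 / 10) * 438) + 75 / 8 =5299 / 8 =662.38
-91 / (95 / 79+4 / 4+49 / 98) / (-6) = 1027 / 183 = 5.61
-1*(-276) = 276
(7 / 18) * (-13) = -91 / 18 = -5.06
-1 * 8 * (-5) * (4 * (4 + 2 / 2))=800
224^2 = 50176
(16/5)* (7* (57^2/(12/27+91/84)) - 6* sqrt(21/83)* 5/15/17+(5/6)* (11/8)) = 39302929/825 - 32* sqrt(1743)/7055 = 47639.72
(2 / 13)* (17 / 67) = 34 / 871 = 0.04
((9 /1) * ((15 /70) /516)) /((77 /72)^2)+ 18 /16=16108317 /14277032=1.13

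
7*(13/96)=91/96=0.95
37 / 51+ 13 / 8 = 2.35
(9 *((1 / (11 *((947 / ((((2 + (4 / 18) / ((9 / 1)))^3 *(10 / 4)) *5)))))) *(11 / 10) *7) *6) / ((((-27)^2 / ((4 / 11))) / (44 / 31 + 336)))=3229693196800 / 4633649490789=0.70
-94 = -94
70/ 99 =0.71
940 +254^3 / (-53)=-16337244 / 53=-308249.89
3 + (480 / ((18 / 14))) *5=5609 / 3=1869.67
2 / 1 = 2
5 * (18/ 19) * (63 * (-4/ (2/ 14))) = -158760/ 19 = -8355.79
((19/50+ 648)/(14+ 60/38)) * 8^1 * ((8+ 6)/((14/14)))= 4311727/925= 4661.33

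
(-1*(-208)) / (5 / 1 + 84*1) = 208 / 89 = 2.34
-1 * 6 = -6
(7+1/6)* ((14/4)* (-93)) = -9331/4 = -2332.75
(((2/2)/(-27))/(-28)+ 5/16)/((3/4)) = 949/2268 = 0.42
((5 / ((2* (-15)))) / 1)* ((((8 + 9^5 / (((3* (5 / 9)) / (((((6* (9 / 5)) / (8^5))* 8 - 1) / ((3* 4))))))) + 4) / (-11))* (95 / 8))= -3803862301 / 7208960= -527.66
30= 30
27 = 27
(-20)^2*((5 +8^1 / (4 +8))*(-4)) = -27200 / 3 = -9066.67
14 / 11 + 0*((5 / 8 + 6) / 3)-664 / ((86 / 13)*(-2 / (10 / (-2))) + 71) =-407742 / 52657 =-7.74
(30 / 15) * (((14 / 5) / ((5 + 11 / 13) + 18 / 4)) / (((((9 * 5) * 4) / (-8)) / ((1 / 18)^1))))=-728 / 544725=-0.00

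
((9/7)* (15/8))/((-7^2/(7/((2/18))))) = -1215/392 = -3.10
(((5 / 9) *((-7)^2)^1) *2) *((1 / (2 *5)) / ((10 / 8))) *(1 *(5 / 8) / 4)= 0.68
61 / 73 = 0.84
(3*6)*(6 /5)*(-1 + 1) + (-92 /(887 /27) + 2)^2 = 504100 /786769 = 0.64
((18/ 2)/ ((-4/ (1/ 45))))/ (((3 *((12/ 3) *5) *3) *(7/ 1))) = -1/ 25200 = -0.00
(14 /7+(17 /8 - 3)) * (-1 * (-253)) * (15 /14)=34155 /112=304.96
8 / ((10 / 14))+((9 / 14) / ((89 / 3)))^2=86944541 / 7762580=11.20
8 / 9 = 0.89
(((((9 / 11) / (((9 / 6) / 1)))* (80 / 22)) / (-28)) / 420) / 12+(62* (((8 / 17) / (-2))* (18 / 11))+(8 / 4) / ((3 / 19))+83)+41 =136427351 / 1209516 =112.79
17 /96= 0.18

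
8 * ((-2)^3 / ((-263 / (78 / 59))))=4992 / 15517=0.32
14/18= 7/9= 0.78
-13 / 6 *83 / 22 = -1079 / 132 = -8.17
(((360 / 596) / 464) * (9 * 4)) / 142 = 405 / 1227164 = 0.00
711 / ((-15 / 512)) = -121344 / 5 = -24268.80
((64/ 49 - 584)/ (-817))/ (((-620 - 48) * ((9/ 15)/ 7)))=-830/ 66633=-0.01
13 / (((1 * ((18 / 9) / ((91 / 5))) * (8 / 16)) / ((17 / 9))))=20111 / 45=446.91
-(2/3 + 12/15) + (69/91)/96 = -63719/43680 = -1.46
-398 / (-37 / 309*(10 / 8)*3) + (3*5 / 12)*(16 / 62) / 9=45751154 / 51615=886.39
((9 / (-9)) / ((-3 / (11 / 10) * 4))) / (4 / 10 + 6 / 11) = 121 / 1248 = 0.10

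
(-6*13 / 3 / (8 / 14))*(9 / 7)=-117 / 2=-58.50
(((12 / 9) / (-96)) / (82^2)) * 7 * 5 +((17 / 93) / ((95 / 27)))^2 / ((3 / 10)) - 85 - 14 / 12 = -72352760269687 / 839770849440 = -86.16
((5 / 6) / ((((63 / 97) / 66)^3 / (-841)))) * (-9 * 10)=204323937736600 / 3087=66188512386.33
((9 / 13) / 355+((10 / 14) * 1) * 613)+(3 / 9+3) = 42758164 / 96915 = 441.19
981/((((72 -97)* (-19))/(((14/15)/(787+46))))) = 654/282625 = 0.00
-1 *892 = -892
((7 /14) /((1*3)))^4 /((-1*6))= -0.00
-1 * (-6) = 6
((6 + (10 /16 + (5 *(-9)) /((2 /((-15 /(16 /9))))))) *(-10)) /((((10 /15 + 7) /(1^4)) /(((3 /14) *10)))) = -1414575 /2576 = -549.14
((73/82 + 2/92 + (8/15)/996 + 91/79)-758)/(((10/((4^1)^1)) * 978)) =-210336275161/680312191275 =-0.31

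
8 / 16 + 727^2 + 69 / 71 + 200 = 528730.47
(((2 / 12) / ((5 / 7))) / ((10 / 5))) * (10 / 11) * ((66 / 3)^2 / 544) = 0.09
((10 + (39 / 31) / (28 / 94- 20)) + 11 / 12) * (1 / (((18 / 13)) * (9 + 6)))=4860037 / 9300744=0.52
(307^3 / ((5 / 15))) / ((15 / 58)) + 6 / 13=21816570052 / 65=335639539.26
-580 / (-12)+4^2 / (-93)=1493 / 31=48.16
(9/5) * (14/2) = 63/5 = 12.60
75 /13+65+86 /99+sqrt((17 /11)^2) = 94187 /1287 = 73.18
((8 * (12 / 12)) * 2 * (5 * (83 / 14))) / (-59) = -3320 / 413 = -8.04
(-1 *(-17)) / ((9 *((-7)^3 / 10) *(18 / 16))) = -1360 / 27783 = -0.05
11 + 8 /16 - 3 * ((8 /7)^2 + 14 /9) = 2.91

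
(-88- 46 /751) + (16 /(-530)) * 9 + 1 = -17380567 /199015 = -87.33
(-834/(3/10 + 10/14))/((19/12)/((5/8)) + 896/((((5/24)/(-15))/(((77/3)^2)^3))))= 0.00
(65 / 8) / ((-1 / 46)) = -1495 / 4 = -373.75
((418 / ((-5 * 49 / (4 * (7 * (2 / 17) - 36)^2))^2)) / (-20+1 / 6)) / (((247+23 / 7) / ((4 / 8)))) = -106908199002176 / 6221564899025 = -17.18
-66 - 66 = -132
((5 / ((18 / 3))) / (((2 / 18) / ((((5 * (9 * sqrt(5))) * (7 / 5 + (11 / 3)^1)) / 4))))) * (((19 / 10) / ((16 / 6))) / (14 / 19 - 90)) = -185193 * sqrt(5) / 54272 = -7.63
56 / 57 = 0.98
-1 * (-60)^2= -3600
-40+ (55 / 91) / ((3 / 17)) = -9985 / 273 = -36.58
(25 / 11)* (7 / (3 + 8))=175 / 121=1.45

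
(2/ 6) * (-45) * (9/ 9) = -15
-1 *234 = -234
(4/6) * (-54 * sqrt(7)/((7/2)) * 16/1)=-1152 * sqrt(7)/7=-435.42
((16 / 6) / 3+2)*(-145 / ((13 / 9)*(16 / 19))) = -2755 / 8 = -344.38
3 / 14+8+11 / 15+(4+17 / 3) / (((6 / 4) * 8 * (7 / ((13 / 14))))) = 159721 / 17640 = 9.05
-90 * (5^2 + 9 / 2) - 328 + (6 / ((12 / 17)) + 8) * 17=-5405 / 2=-2702.50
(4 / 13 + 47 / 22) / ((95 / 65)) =699 / 418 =1.67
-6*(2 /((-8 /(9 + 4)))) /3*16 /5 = 104 /5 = 20.80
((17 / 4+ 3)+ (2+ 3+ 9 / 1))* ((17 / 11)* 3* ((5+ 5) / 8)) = 21675 / 176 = 123.15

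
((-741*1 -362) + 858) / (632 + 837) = -245 / 1469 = -0.17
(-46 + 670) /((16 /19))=741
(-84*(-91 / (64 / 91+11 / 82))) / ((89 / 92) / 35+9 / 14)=61222426720 / 4497197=13613.46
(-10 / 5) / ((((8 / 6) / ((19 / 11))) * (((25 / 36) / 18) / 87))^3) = -1036948921317917424 / 20796875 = -49860804631.36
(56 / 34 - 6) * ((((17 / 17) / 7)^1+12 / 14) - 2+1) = 0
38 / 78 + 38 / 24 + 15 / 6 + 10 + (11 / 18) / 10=17119 / 1170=14.63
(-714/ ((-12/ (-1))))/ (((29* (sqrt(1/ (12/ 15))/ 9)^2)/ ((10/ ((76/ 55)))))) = -530145/ 551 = -962.15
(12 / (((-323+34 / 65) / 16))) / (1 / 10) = -41600 / 6987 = -5.95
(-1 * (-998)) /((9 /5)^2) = 24950 /81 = 308.02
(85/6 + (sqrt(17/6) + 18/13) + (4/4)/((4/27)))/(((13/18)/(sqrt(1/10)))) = 3 * sqrt(255)/65 + 10437 * sqrt(10)/3380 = 10.50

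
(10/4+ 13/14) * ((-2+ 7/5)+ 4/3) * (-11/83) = -968/2905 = -0.33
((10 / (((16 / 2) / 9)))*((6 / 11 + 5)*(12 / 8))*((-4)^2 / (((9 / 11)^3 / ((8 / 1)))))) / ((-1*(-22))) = 26840 / 27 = 994.07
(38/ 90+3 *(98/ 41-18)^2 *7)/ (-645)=-387103939/ 48791025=-7.93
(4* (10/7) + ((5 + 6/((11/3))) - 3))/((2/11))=360/7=51.43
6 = 6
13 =13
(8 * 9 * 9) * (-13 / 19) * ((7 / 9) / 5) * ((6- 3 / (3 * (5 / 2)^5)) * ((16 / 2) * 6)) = -5886736128 / 296875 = -19829.01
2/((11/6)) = 12/11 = 1.09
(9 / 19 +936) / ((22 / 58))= 515997 / 209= 2468.89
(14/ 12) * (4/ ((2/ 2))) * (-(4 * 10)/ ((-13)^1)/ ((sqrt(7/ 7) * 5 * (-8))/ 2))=-28/ 39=-0.72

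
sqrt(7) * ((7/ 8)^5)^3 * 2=4747561509943 * sqrt(7)/ 17592186044416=0.71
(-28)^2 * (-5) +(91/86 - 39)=-340383/86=-3957.94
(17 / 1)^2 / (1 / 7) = 2023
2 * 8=16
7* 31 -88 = 129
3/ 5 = 0.60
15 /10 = 3 /2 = 1.50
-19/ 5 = -3.80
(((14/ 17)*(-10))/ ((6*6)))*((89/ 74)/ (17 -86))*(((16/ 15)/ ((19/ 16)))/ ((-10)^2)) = 19936/ 556617825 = 0.00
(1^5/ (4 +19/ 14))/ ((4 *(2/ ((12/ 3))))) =7/ 75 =0.09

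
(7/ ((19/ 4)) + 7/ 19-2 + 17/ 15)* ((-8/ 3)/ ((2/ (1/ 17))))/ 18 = -0.00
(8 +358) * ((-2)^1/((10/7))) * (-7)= 17934/5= 3586.80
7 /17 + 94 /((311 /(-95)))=-149633 /5287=-28.30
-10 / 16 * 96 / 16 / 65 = -3 / 52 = -0.06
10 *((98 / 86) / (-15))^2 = 4802 / 83205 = 0.06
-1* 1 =-1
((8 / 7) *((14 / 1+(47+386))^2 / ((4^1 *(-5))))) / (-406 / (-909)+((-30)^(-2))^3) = -25563.18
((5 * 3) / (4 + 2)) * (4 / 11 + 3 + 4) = 405 / 22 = 18.41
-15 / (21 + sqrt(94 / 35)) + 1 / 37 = -392584 / 567617 + 15 * sqrt(3290) / 15341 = -0.64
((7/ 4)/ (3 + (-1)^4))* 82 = 287/ 8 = 35.88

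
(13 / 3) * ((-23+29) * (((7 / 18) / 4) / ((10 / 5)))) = 1.26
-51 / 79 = -0.65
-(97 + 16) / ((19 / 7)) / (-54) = 791 / 1026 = 0.77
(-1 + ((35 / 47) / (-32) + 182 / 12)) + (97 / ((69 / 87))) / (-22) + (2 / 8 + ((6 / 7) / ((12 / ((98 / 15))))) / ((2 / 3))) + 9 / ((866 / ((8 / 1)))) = 9.62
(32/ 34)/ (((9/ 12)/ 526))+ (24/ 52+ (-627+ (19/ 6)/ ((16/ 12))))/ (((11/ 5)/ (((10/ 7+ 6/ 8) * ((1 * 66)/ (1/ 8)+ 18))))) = -3023240281/ 8976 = -336813.76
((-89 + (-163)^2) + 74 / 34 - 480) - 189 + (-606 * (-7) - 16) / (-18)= 3913495 / 153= 25578.40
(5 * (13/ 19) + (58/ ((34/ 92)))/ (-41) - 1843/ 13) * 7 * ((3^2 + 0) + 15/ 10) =-1799050680/ 172159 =-10449.94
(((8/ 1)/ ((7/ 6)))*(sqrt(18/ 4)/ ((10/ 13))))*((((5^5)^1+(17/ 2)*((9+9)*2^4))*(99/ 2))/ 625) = 129104118*sqrt(2)/ 21875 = 8346.55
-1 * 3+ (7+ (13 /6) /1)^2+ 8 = 3205 /36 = 89.03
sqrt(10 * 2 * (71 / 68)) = sqrt(6035) / 17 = 4.57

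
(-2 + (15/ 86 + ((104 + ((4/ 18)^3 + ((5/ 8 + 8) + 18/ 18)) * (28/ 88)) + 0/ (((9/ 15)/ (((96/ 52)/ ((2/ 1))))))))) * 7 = 4064332447/ 5517072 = 736.68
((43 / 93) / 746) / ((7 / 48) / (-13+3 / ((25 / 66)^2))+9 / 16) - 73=-29086382343 / 398449417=-73.00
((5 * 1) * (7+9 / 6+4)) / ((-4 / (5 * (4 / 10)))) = -125 / 4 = -31.25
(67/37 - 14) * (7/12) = -3157/444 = -7.11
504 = 504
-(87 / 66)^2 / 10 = -841 / 4840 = -0.17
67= 67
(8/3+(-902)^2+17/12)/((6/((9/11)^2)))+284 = 88144585/968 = 91058.46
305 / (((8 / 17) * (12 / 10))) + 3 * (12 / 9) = 26117 / 48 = 544.10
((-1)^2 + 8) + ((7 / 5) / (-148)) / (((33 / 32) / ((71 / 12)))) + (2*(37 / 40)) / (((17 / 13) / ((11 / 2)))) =41663309 / 2490840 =16.73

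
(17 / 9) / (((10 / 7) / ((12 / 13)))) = 238 / 195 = 1.22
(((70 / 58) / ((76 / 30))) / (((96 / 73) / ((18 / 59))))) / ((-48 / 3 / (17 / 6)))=-651525 / 33289216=-0.02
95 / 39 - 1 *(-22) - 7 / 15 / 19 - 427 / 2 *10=-2606577 / 1235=-2110.59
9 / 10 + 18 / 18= 19 / 10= 1.90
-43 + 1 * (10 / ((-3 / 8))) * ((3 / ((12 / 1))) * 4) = -209 / 3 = -69.67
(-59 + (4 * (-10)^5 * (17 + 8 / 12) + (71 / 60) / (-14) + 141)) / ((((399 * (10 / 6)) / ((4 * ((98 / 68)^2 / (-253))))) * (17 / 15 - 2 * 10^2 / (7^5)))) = 287558504754689 / 924140558440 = 311.16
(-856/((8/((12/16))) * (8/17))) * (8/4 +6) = -5457/4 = -1364.25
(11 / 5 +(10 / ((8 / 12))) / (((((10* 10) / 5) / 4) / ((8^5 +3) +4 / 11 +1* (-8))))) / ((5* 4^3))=1351519 / 4400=307.16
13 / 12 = 1.08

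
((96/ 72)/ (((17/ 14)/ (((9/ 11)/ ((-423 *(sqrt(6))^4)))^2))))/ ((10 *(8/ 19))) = 133/ 176667337440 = 0.00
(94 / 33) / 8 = 47 / 132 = 0.36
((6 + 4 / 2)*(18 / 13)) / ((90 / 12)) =96 / 65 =1.48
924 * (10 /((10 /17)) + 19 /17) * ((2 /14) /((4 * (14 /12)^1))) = 8712 /17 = 512.47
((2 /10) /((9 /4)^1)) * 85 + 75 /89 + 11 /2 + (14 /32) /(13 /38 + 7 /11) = 37597403 /2620872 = 14.35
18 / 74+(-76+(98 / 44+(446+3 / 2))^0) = -2766 / 37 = -74.76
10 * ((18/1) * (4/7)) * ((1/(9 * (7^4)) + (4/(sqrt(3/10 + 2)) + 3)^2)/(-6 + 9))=5760 * sqrt(230)/161 + 634442080/1159683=1089.66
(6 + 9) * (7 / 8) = 13.12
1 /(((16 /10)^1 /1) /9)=45 /8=5.62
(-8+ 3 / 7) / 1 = -53 / 7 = -7.57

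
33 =33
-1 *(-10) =10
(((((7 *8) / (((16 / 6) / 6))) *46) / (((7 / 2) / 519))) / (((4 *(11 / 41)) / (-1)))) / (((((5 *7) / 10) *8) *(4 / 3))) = -13214259 / 616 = -21451.72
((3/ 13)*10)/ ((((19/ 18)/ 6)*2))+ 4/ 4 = 7.56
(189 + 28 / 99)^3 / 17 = 6580202117419 / 16495083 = 398919.01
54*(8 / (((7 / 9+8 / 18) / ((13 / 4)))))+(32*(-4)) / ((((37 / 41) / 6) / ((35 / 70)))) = 294348 / 407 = 723.21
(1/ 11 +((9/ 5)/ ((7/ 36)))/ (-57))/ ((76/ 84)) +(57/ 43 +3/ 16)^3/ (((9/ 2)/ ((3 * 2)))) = 7338480331893/ 1616498160640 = 4.54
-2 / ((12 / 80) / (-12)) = 160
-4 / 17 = -0.24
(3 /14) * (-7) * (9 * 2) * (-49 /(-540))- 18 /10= -17 /4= -4.25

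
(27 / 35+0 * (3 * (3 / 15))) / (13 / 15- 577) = -81 / 60494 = -0.00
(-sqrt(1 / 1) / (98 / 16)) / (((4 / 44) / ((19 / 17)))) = -2.01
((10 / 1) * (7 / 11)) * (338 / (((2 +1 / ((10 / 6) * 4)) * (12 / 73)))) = 8635900 / 1419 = 6085.91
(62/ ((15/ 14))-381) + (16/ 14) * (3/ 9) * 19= -315.90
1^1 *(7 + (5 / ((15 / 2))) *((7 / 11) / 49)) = 1619 / 231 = 7.01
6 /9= 2 /3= 0.67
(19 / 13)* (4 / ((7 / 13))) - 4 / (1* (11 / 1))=808 / 77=10.49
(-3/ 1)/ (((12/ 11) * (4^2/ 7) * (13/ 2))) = -77/ 416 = -0.19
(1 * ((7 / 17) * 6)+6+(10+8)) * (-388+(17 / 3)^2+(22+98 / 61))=-9121150 / 1037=-8795.71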